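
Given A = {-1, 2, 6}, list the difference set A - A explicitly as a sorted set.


A - A = {a - a' : a, a' ∈ A}.
Compute a - a' for each ordered pair (a, a'):
a = -1: -1--1=0, -1-2=-3, -1-6=-7
a = 2: 2--1=3, 2-2=0, 2-6=-4
a = 6: 6--1=7, 6-2=4, 6-6=0
Collecting distinct values (and noting 0 appears from a-a):
A - A = {-7, -4, -3, 0, 3, 4, 7}
|A - A| = 7

A - A = {-7, -4, -3, 0, 3, 4, 7}


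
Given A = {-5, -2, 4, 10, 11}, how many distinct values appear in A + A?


A + A = {a + a' : a, a' ∈ A}; |A| = 5.
General bounds: 2|A| - 1 ≤ |A + A| ≤ |A|(|A|+1)/2, i.e. 9 ≤ |A + A| ≤ 15.
Lower bound 2|A|-1 is attained iff A is an arithmetic progression.
Enumerate sums a + a' for a ≤ a' (symmetric, so this suffices):
a = -5: -5+-5=-10, -5+-2=-7, -5+4=-1, -5+10=5, -5+11=6
a = -2: -2+-2=-4, -2+4=2, -2+10=8, -2+11=9
a = 4: 4+4=8, 4+10=14, 4+11=15
a = 10: 10+10=20, 10+11=21
a = 11: 11+11=22
Distinct sums: {-10, -7, -4, -1, 2, 5, 6, 8, 9, 14, 15, 20, 21, 22}
|A + A| = 14

|A + A| = 14


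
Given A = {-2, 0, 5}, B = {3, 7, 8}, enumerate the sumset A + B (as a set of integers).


A + B = {a + b : a ∈ A, b ∈ B}.
Enumerate all |A|·|B| = 3·3 = 9 pairs (a, b) and collect distinct sums.
a = -2: -2+3=1, -2+7=5, -2+8=6
a = 0: 0+3=3, 0+7=7, 0+8=8
a = 5: 5+3=8, 5+7=12, 5+8=13
Collecting distinct sums: A + B = {1, 3, 5, 6, 7, 8, 12, 13}
|A + B| = 8

A + B = {1, 3, 5, 6, 7, 8, 12, 13}


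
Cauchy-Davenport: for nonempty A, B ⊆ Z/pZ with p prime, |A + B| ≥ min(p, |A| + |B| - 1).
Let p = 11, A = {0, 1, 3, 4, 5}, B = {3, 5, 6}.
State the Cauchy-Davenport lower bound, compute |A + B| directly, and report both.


Cauchy-Davenport: |A + B| ≥ min(p, |A| + |B| - 1) for A, B nonempty in Z/pZ.
|A| = 5, |B| = 3, p = 11.
CD lower bound = min(11, 5 + 3 - 1) = min(11, 7) = 7.
Compute A + B mod 11 directly:
a = 0: 0+3=3, 0+5=5, 0+6=6
a = 1: 1+3=4, 1+5=6, 1+6=7
a = 3: 3+3=6, 3+5=8, 3+6=9
a = 4: 4+3=7, 4+5=9, 4+6=10
a = 5: 5+3=8, 5+5=10, 5+6=0
A + B = {0, 3, 4, 5, 6, 7, 8, 9, 10}, so |A + B| = 9.
Verify: 9 ≥ 7? Yes ✓.

CD lower bound = 7, actual |A + B| = 9.


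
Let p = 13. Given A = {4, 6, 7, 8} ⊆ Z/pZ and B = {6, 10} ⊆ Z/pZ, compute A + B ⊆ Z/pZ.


Work in Z/13Z: reduce every sum a + b modulo 13.
Enumerate all 8 pairs:
a = 4: 4+6=10, 4+10=1
a = 6: 6+6=12, 6+10=3
a = 7: 7+6=0, 7+10=4
a = 8: 8+6=1, 8+10=5
Distinct residues collected: {0, 1, 3, 4, 5, 10, 12}
|A + B| = 7 (out of 13 total residues).

A + B = {0, 1, 3, 4, 5, 10, 12}


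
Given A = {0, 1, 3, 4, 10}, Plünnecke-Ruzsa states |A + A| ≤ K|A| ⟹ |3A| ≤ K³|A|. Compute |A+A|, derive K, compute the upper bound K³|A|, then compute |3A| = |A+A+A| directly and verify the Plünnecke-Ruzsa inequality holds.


|A| = 5.
Step 1: Compute A + A by enumerating all 25 pairs.
A + A = {0, 1, 2, 3, 4, 5, 6, 7, 8, 10, 11, 13, 14, 20}, so |A + A| = 14.
Step 2: Doubling constant K = |A + A|/|A| = 14/5 = 14/5 ≈ 2.8000.
Step 3: Plünnecke-Ruzsa gives |3A| ≤ K³·|A| = (2.8000)³ · 5 ≈ 109.7600.
Step 4: Compute 3A = A + A + A directly by enumerating all triples (a,b,c) ∈ A³; |3A| = 24.
Step 5: Check 24 ≤ 109.7600? Yes ✓.

K = 14/5, Plünnecke-Ruzsa bound K³|A| ≈ 109.7600, |3A| = 24, inequality holds.


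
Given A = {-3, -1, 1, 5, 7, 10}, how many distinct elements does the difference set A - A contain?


A - A = {a - a' : a, a' ∈ A}; |A| = 6.
Bounds: 2|A|-1 ≤ |A - A| ≤ |A|² - |A| + 1, i.e. 11 ≤ |A - A| ≤ 31.
Note: 0 ∈ A - A always (from a - a). The set is symmetric: if d ∈ A - A then -d ∈ A - A.
Enumerate nonzero differences d = a - a' with a > a' (then include -d):
Positive differences: {2, 3, 4, 5, 6, 8, 9, 10, 11, 13}
Full difference set: {0} ∪ (positive diffs) ∪ (negative diffs).
|A - A| = 1 + 2·10 = 21 (matches direct enumeration: 21).

|A - A| = 21


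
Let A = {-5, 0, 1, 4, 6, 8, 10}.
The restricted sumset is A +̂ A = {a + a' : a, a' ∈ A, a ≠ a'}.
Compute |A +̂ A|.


Restricted sumset: A +̂ A = {a + a' : a ∈ A, a' ∈ A, a ≠ a'}.
Equivalently, take A + A and drop any sum 2a that is achievable ONLY as a + a for a ∈ A (i.e. sums representable only with equal summands).
Enumerate pairs (a, a') with a < a' (symmetric, so each unordered pair gives one sum; this covers all a ≠ a'):
  -5 + 0 = -5
  -5 + 1 = -4
  -5 + 4 = -1
  -5 + 6 = 1
  -5 + 8 = 3
  -5 + 10 = 5
  0 + 1 = 1
  0 + 4 = 4
  0 + 6 = 6
  0 + 8 = 8
  0 + 10 = 10
  1 + 4 = 5
  1 + 6 = 7
  1 + 8 = 9
  1 + 10 = 11
  4 + 6 = 10
  4 + 8 = 12
  4 + 10 = 14
  6 + 8 = 14
  6 + 10 = 16
  8 + 10 = 18
Collected distinct sums: {-5, -4, -1, 1, 3, 4, 5, 6, 7, 8, 9, 10, 11, 12, 14, 16, 18}
|A +̂ A| = 17
(Reference bound: |A +̂ A| ≥ 2|A| - 3 for |A| ≥ 2, with |A| = 7 giving ≥ 11.)

|A +̂ A| = 17


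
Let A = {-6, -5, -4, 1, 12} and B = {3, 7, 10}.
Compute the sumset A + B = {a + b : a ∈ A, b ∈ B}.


A + B = {a + b : a ∈ A, b ∈ B}.
Enumerate all |A|·|B| = 5·3 = 15 pairs (a, b) and collect distinct sums.
a = -6: -6+3=-3, -6+7=1, -6+10=4
a = -5: -5+3=-2, -5+7=2, -5+10=5
a = -4: -4+3=-1, -4+7=3, -4+10=6
a = 1: 1+3=4, 1+7=8, 1+10=11
a = 12: 12+3=15, 12+7=19, 12+10=22
Collecting distinct sums: A + B = {-3, -2, -1, 1, 2, 3, 4, 5, 6, 8, 11, 15, 19, 22}
|A + B| = 14

A + B = {-3, -2, -1, 1, 2, 3, 4, 5, 6, 8, 11, 15, 19, 22}


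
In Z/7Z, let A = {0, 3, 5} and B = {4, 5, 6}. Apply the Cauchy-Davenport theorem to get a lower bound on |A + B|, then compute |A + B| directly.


Cauchy-Davenport: |A + B| ≥ min(p, |A| + |B| - 1) for A, B nonempty in Z/pZ.
|A| = 3, |B| = 3, p = 7.
CD lower bound = min(7, 3 + 3 - 1) = min(7, 5) = 5.
Compute A + B mod 7 directly:
a = 0: 0+4=4, 0+5=5, 0+6=6
a = 3: 3+4=0, 3+5=1, 3+6=2
a = 5: 5+4=2, 5+5=3, 5+6=4
A + B = {0, 1, 2, 3, 4, 5, 6}, so |A + B| = 7.
Verify: 7 ≥ 5? Yes ✓.

CD lower bound = 5, actual |A + B| = 7.


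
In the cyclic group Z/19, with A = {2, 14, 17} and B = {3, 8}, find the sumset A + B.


Work in Z/19Z: reduce every sum a + b modulo 19.
Enumerate all 6 pairs:
a = 2: 2+3=5, 2+8=10
a = 14: 14+3=17, 14+8=3
a = 17: 17+3=1, 17+8=6
Distinct residues collected: {1, 3, 5, 6, 10, 17}
|A + B| = 6 (out of 19 total residues).

A + B = {1, 3, 5, 6, 10, 17}


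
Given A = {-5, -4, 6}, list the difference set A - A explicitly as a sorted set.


A - A = {a - a' : a, a' ∈ A}.
Compute a - a' for each ordered pair (a, a'):
a = -5: -5--5=0, -5--4=-1, -5-6=-11
a = -4: -4--5=1, -4--4=0, -4-6=-10
a = 6: 6--5=11, 6--4=10, 6-6=0
Collecting distinct values (and noting 0 appears from a-a):
A - A = {-11, -10, -1, 0, 1, 10, 11}
|A - A| = 7

A - A = {-11, -10, -1, 0, 1, 10, 11}


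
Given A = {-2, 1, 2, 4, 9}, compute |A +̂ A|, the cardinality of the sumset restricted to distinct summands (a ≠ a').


Restricted sumset: A +̂ A = {a + a' : a ∈ A, a' ∈ A, a ≠ a'}.
Equivalently, take A + A and drop any sum 2a that is achievable ONLY as a + a for a ∈ A (i.e. sums representable only with equal summands).
Enumerate pairs (a, a') with a < a' (symmetric, so each unordered pair gives one sum; this covers all a ≠ a'):
  -2 + 1 = -1
  -2 + 2 = 0
  -2 + 4 = 2
  -2 + 9 = 7
  1 + 2 = 3
  1 + 4 = 5
  1 + 9 = 10
  2 + 4 = 6
  2 + 9 = 11
  4 + 9 = 13
Collected distinct sums: {-1, 0, 2, 3, 5, 6, 7, 10, 11, 13}
|A +̂ A| = 10
(Reference bound: |A +̂ A| ≥ 2|A| - 3 for |A| ≥ 2, with |A| = 5 giving ≥ 7.)

|A +̂ A| = 10


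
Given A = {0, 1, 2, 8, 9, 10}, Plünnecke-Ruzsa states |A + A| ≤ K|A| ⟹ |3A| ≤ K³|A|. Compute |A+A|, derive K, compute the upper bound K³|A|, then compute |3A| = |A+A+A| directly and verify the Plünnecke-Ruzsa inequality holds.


|A| = 6.
Step 1: Compute A + A by enumerating all 36 pairs.
A + A = {0, 1, 2, 3, 4, 8, 9, 10, 11, 12, 16, 17, 18, 19, 20}, so |A + A| = 15.
Step 2: Doubling constant K = |A + A|/|A| = 15/6 = 15/6 ≈ 2.5000.
Step 3: Plünnecke-Ruzsa gives |3A| ≤ K³·|A| = (2.5000)³ · 6 ≈ 93.7500.
Step 4: Compute 3A = A + A + A directly by enumerating all triples (a,b,c) ∈ A³; |3A| = 28.
Step 5: Check 28 ≤ 93.7500? Yes ✓.

K = 15/6, Plünnecke-Ruzsa bound K³|A| ≈ 93.7500, |3A| = 28, inequality holds.


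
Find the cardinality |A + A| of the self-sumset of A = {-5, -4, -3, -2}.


A + A = {a + a' : a, a' ∈ A}; |A| = 4.
General bounds: 2|A| - 1 ≤ |A + A| ≤ |A|(|A|+1)/2, i.e. 7 ≤ |A + A| ≤ 10.
Lower bound 2|A|-1 is attained iff A is an arithmetic progression.
Enumerate sums a + a' for a ≤ a' (symmetric, so this suffices):
a = -5: -5+-5=-10, -5+-4=-9, -5+-3=-8, -5+-2=-7
a = -4: -4+-4=-8, -4+-3=-7, -4+-2=-6
a = -3: -3+-3=-6, -3+-2=-5
a = -2: -2+-2=-4
Distinct sums: {-10, -9, -8, -7, -6, -5, -4}
|A + A| = 7

|A + A| = 7


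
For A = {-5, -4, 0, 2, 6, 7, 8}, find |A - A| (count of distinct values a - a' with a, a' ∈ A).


A - A = {a - a' : a, a' ∈ A}; |A| = 7.
Bounds: 2|A|-1 ≤ |A - A| ≤ |A|² - |A| + 1, i.e. 13 ≤ |A - A| ≤ 43.
Note: 0 ∈ A - A always (from a - a). The set is symmetric: if d ∈ A - A then -d ∈ A - A.
Enumerate nonzero differences d = a - a' with a > a' (then include -d):
Positive differences: {1, 2, 4, 5, 6, 7, 8, 10, 11, 12, 13}
Full difference set: {0} ∪ (positive diffs) ∪ (negative diffs).
|A - A| = 1 + 2·11 = 23 (matches direct enumeration: 23).

|A - A| = 23


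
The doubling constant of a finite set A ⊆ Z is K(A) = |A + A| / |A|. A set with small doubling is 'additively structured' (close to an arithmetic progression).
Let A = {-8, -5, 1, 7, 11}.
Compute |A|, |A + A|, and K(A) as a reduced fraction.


|A| = 5.
Compute A + A by enumerating all 25 pairs.
A + A = {-16, -13, -10, -7, -4, -1, 2, 3, 6, 8, 12, 14, 18, 22}, so |A + A| = 14.
K = |A + A| / |A| = 14/5 (already in lowest terms) ≈ 2.8000.
Reference: AP of size 5 gives K = 9/5 ≈ 1.8000; a fully generic set of size 5 gives K ≈ 3.0000.

|A| = 5, |A + A| = 14, K = 14/5.


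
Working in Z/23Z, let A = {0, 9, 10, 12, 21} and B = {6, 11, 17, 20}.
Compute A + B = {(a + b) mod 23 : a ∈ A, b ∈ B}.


Work in Z/23Z: reduce every sum a + b modulo 23.
Enumerate all 20 pairs:
a = 0: 0+6=6, 0+11=11, 0+17=17, 0+20=20
a = 9: 9+6=15, 9+11=20, 9+17=3, 9+20=6
a = 10: 10+6=16, 10+11=21, 10+17=4, 10+20=7
a = 12: 12+6=18, 12+11=0, 12+17=6, 12+20=9
a = 21: 21+6=4, 21+11=9, 21+17=15, 21+20=18
Distinct residues collected: {0, 3, 4, 6, 7, 9, 11, 15, 16, 17, 18, 20, 21}
|A + B| = 13 (out of 23 total residues).

A + B = {0, 3, 4, 6, 7, 9, 11, 15, 16, 17, 18, 20, 21}


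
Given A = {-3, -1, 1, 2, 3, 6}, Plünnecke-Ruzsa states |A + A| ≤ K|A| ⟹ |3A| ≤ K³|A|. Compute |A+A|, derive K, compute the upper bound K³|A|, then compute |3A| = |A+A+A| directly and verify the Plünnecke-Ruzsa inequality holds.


|A| = 6.
Step 1: Compute A + A by enumerating all 36 pairs.
A + A = {-6, -4, -2, -1, 0, 1, 2, 3, 4, 5, 6, 7, 8, 9, 12}, so |A + A| = 15.
Step 2: Doubling constant K = |A + A|/|A| = 15/6 = 15/6 ≈ 2.5000.
Step 3: Plünnecke-Ruzsa gives |3A| ≤ K³·|A| = (2.5000)³ · 6 ≈ 93.7500.
Step 4: Compute 3A = A + A + A directly by enumerating all triples (a,b,c) ∈ A³; |3A| = 24.
Step 5: Check 24 ≤ 93.7500? Yes ✓.

K = 15/6, Plünnecke-Ruzsa bound K³|A| ≈ 93.7500, |3A| = 24, inequality holds.


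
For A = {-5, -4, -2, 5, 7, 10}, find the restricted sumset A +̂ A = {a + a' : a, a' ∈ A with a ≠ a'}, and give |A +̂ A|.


Restricted sumset: A +̂ A = {a + a' : a ∈ A, a' ∈ A, a ≠ a'}.
Equivalently, take A + A and drop any sum 2a that is achievable ONLY as a + a for a ∈ A (i.e. sums representable only with equal summands).
Enumerate pairs (a, a') with a < a' (symmetric, so each unordered pair gives one sum; this covers all a ≠ a'):
  -5 + -4 = -9
  -5 + -2 = -7
  -5 + 5 = 0
  -5 + 7 = 2
  -5 + 10 = 5
  -4 + -2 = -6
  -4 + 5 = 1
  -4 + 7 = 3
  -4 + 10 = 6
  -2 + 5 = 3
  -2 + 7 = 5
  -2 + 10 = 8
  5 + 7 = 12
  5 + 10 = 15
  7 + 10 = 17
Collected distinct sums: {-9, -7, -6, 0, 1, 2, 3, 5, 6, 8, 12, 15, 17}
|A +̂ A| = 13
(Reference bound: |A +̂ A| ≥ 2|A| - 3 for |A| ≥ 2, with |A| = 6 giving ≥ 9.)

|A +̂ A| = 13


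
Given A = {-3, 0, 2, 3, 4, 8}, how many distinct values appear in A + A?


A + A = {a + a' : a, a' ∈ A}; |A| = 6.
General bounds: 2|A| - 1 ≤ |A + A| ≤ |A|(|A|+1)/2, i.e. 11 ≤ |A + A| ≤ 21.
Lower bound 2|A|-1 is attained iff A is an arithmetic progression.
Enumerate sums a + a' for a ≤ a' (symmetric, so this suffices):
a = -3: -3+-3=-6, -3+0=-3, -3+2=-1, -3+3=0, -3+4=1, -3+8=5
a = 0: 0+0=0, 0+2=2, 0+3=3, 0+4=4, 0+8=8
a = 2: 2+2=4, 2+3=5, 2+4=6, 2+8=10
a = 3: 3+3=6, 3+4=7, 3+8=11
a = 4: 4+4=8, 4+8=12
a = 8: 8+8=16
Distinct sums: {-6, -3, -1, 0, 1, 2, 3, 4, 5, 6, 7, 8, 10, 11, 12, 16}
|A + A| = 16

|A + A| = 16


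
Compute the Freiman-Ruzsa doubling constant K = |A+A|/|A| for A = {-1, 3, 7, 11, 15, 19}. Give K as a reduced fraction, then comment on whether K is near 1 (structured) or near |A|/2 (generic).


|A| = 6.
Compute A + A by enumerating all 36 pairs.
A + A = {-2, 2, 6, 10, 14, 18, 22, 26, 30, 34, 38}, so |A + A| = 11.
K = |A + A| / |A| = 11/6 (already in lowest terms) ≈ 1.8333.
Reference: AP of size 6 gives K = 11/6 ≈ 1.8333; a fully generic set of size 6 gives K ≈ 3.5000.

|A| = 6, |A + A| = 11, K = 11/6.


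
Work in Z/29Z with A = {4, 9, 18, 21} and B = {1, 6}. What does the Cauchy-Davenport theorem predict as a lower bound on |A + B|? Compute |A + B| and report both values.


Cauchy-Davenport: |A + B| ≥ min(p, |A| + |B| - 1) for A, B nonempty in Z/pZ.
|A| = 4, |B| = 2, p = 29.
CD lower bound = min(29, 4 + 2 - 1) = min(29, 5) = 5.
Compute A + B mod 29 directly:
a = 4: 4+1=5, 4+6=10
a = 9: 9+1=10, 9+6=15
a = 18: 18+1=19, 18+6=24
a = 21: 21+1=22, 21+6=27
A + B = {5, 10, 15, 19, 22, 24, 27}, so |A + B| = 7.
Verify: 7 ≥ 5? Yes ✓.

CD lower bound = 5, actual |A + B| = 7.


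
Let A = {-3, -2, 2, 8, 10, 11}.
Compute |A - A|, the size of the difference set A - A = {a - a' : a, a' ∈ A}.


A - A = {a - a' : a, a' ∈ A}; |A| = 6.
Bounds: 2|A|-1 ≤ |A - A| ≤ |A|² - |A| + 1, i.e. 11 ≤ |A - A| ≤ 31.
Note: 0 ∈ A - A always (from a - a). The set is symmetric: if d ∈ A - A then -d ∈ A - A.
Enumerate nonzero differences d = a - a' with a > a' (then include -d):
Positive differences: {1, 2, 3, 4, 5, 6, 8, 9, 10, 11, 12, 13, 14}
Full difference set: {0} ∪ (positive diffs) ∪ (negative diffs).
|A - A| = 1 + 2·13 = 27 (matches direct enumeration: 27).

|A - A| = 27


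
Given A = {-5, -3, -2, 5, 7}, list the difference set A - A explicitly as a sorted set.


A - A = {a - a' : a, a' ∈ A}.
Compute a - a' for each ordered pair (a, a'):
a = -5: -5--5=0, -5--3=-2, -5--2=-3, -5-5=-10, -5-7=-12
a = -3: -3--5=2, -3--3=0, -3--2=-1, -3-5=-8, -3-7=-10
a = -2: -2--5=3, -2--3=1, -2--2=0, -2-5=-7, -2-7=-9
a = 5: 5--5=10, 5--3=8, 5--2=7, 5-5=0, 5-7=-2
a = 7: 7--5=12, 7--3=10, 7--2=9, 7-5=2, 7-7=0
Collecting distinct values (and noting 0 appears from a-a):
A - A = {-12, -10, -9, -8, -7, -3, -2, -1, 0, 1, 2, 3, 7, 8, 9, 10, 12}
|A - A| = 17

A - A = {-12, -10, -9, -8, -7, -3, -2, -1, 0, 1, 2, 3, 7, 8, 9, 10, 12}


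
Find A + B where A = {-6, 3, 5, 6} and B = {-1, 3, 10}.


A + B = {a + b : a ∈ A, b ∈ B}.
Enumerate all |A|·|B| = 4·3 = 12 pairs (a, b) and collect distinct sums.
a = -6: -6+-1=-7, -6+3=-3, -6+10=4
a = 3: 3+-1=2, 3+3=6, 3+10=13
a = 5: 5+-1=4, 5+3=8, 5+10=15
a = 6: 6+-1=5, 6+3=9, 6+10=16
Collecting distinct sums: A + B = {-7, -3, 2, 4, 5, 6, 8, 9, 13, 15, 16}
|A + B| = 11

A + B = {-7, -3, 2, 4, 5, 6, 8, 9, 13, 15, 16}


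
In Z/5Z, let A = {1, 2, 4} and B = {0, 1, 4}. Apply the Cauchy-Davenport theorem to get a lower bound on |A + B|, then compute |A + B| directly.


Cauchy-Davenport: |A + B| ≥ min(p, |A| + |B| - 1) for A, B nonempty in Z/pZ.
|A| = 3, |B| = 3, p = 5.
CD lower bound = min(5, 3 + 3 - 1) = min(5, 5) = 5.
Compute A + B mod 5 directly:
a = 1: 1+0=1, 1+1=2, 1+4=0
a = 2: 2+0=2, 2+1=3, 2+4=1
a = 4: 4+0=4, 4+1=0, 4+4=3
A + B = {0, 1, 2, 3, 4}, so |A + B| = 5.
Verify: 5 ≥ 5? Yes ✓.

CD lower bound = 5, actual |A + B| = 5.


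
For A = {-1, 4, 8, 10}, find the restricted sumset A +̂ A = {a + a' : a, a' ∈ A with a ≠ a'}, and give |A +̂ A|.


Restricted sumset: A +̂ A = {a + a' : a ∈ A, a' ∈ A, a ≠ a'}.
Equivalently, take A + A and drop any sum 2a that is achievable ONLY as a + a for a ∈ A (i.e. sums representable only with equal summands).
Enumerate pairs (a, a') with a < a' (symmetric, so each unordered pair gives one sum; this covers all a ≠ a'):
  -1 + 4 = 3
  -1 + 8 = 7
  -1 + 10 = 9
  4 + 8 = 12
  4 + 10 = 14
  8 + 10 = 18
Collected distinct sums: {3, 7, 9, 12, 14, 18}
|A +̂ A| = 6
(Reference bound: |A +̂ A| ≥ 2|A| - 3 for |A| ≥ 2, with |A| = 4 giving ≥ 5.)

|A +̂ A| = 6


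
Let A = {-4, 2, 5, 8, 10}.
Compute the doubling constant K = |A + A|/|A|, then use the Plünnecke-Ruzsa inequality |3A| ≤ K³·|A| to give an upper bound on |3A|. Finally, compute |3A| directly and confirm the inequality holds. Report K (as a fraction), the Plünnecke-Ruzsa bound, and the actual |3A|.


|A| = 5.
Step 1: Compute A + A by enumerating all 25 pairs.
A + A = {-8, -2, 1, 4, 6, 7, 10, 12, 13, 15, 16, 18, 20}, so |A + A| = 13.
Step 2: Doubling constant K = |A + A|/|A| = 13/5 = 13/5 ≈ 2.6000.
Step 3: Plünnecke-Ruzsa gives |3A| ≤ K³·|A| = (2.6000)³ · 5 ≈ 87.8800.
Step 4: Compute 3A = A + A + A directly by enumerating all triples (a,b,c) ∈ A³; |3A| = 25.
Step 5: Check 25 ≤ 87.8800? Yes ✓.

K = 13/5, Plünnecke-Ruzsa bound K³|A| ≈ 87.8800, |3A| = 25, inequality holds.


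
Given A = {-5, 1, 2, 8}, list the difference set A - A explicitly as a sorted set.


A - A = {a - a' : a, a' ∈ A}.
Compute a - a' for each ordered pair (a, a'):
a = -5: -5--5=0, -5-1=-6, -5-2=-7, -5-8=-13
a = 1: 1--5=6, 1-1=0, 1-2=-1, 1-8=-7
a = 2: 2--5=7, 2-1=1, 2-2=0, 2-8=-6
a = 8: 8--5=13, 8-1=7, 8-2=6, 8-8=0
Collecting distinct values (and noting 0 appears from a-a):
A - A = {-13, -7, -6, -1, 0, 1, 6, 7, 13}
|A - A| = 9

A - A = {-13, -7, -6, -1, 0, 1, 6, 7, 13}


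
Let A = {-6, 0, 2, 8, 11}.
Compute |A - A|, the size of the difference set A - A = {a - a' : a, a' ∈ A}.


A - A = {a - a' : a, a' ∈ A}; |A| = 5.
Bounds: 2|A|-1 ≤ |A - A| ≤ |A|² - |A| + 1, i.e. 9 ≤ |A - A| ≤ 21.
Note: 0 ∈ A - A always (from a - a). The set is symmetric: if d ∈ A - A then -d ∈ A - A.
Enumerate nonzero differences d = a - a' with a > a' (then include -d):
Positive differences: {2, 3, 6, 8, 9, 11, 14, 17}
Full difference set: {0} ∪ (positive diffs) ∪ (negative diffs).
|A - A| = 1 + 2·8 = 17 (matches direct enumeration: 17).

|A - A| = 17


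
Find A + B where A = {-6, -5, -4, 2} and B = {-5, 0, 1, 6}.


A + B = {a + b : a ∈ A, b ∈ B}.
Enumerate all |A|·|B| = 4·4 = 16 pairs (a, b) and collect distinct sums.
a = -6: -6+-5=-11, -6+0=-6, -6+1=-5, -6+6=0
a = -5: -5+-5=-10, -5+0=-5, -5+1=-4, -5+6=1
a = -4: -4+-5=-9, -4+0=-4, -4+1=-3, -4+6=2
a = 2: 2+-5=-3, 2+0=2, 2+1=3, 2+6=8
Collecting distinct sums: A + B = {-11, -10, -9, -6, -5, -4, -3, 0, 1, 2, 3, 8}
|A + B| = 12

A + B = {-11, -10, -9, -6, -5, -4, -3, 0, 1, 2, 3, 8}


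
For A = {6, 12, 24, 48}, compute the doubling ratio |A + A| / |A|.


|A| = 4.
Compute A + A by enumerating all 16 pairs.
A + A = {12, 18, 24, 30, 36, 48, 54, 60, 72, 96}, so |A + A| = 10.
K = |A + A| / |A| = 10/4 = 5/2 ≈ 2.5000.
Reference: AP of size 4 gives K = 7/4 ≈ 1.7500; a fully generic set of size 4 gives K ≈ 2.5000.

|A| = 4, |A + A| = 10, K = 10/4 = 5/2.


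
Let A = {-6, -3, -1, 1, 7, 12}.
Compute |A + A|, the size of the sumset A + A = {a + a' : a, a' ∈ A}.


A + A = {a + a' : a, a' ∈ A}; |A| = 6.
General bounds: 2|A| - 1 ≤ |A + A| ≤ |A|(|A|+1)/2, i.e. 11 ≤ |A + A| ≤ 21.
Lower bound 2|A|-1 is attained iff A is an arithmetic progression.
Enumerate sums a + a' for a ≤ a' (symmetric, so this suffices):
a = -6: -6+-6=-12, -6+-3=-9, -6+-1=-7, -6+1=-5, -6+7=1, -6+12=6
a = -3: -3+-3=-6, -3+-1=-4, -3+1=-2, -3+7=4, -3+12=9
a = -1: -1+-1=-2, -1+1=0, -1+7=6, -1+12=11
a = 1: 1+1=2, 1+7=8, 1+12=13
a = 7: 7+7=14, 7+12=19
a = 12: 12+12=24
Distinct sums: {-12, -9, -7, -6, -5, -4, -2, 0, 1, 2, 4, 6, 8, 9, 11, 13, 14, 19, 24}
|A + A| = 19

|A + A| = 19


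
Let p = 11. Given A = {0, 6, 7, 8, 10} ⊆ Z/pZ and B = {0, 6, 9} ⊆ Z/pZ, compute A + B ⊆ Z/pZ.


Work in Z/11Z: reduce every sum a + b modulo 11.
Enumerate all 15 pairs:
a = 0: 0+0=0, 0+6=6, 0+9=9
a = 6: 6+0=6, 6+6=1, 6+9=4
a = 7: 7+0=7, 7+6=2, 7+9=5
a = 8: 8+0=8, 8+6=3, 8+9=6
a = 10: 10+0=10, 10+6=5, 10+9=8
Distinct residues collected: {0, 1, 2, 3, 4, 5, 6, 7, 8, 9, 10}
|A + B| = 11 (out of 11 total residues).

A + B = {0, 1, 2, 3, 4, 5, 6, 7, 8, 9, 10}


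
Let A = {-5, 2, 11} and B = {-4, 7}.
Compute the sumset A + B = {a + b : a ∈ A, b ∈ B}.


A + B = {a + b : a ∈ A, b ∈ B}.
Enumerate all |A|·|B| = 3·2 = 6 pairs (a, b) and collect distinct sums.
a = -5: -5+-4=-9, -5+7=2
a = 2: 2+-4=-2, 2+7=9
a = 11: 11+-4=7, 11+7=18
Collecting distinct sums: A + B = {-9, -2, 2, 7, 9, 18}
|A + B| = 6

A + B = {-9, -2, 2, 7, 9, 18}


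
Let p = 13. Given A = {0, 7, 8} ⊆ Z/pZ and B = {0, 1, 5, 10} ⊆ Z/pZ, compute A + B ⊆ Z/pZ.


Work in Z/13Z: reduce every sum a + b modulo 13.
Enumerate all 12 pairs:
a = 0: 0+0=0, 0+1=1, 0+5=5, 0+10=10
a = 7: 7+0=7, 7+1=8, 7+5=12, 7+10=4
a = 8: 8+0=8, 8+1=9, 8+5=0, 8+10=5
Distinct residues collected: {0, 1, 4, 5, 7, 8, 9, 10, 12}
|A + B| = 9 (out of 13 total residues).

A + B = {0, 1, 4, 5, 7, 8, 9, 10, 12}


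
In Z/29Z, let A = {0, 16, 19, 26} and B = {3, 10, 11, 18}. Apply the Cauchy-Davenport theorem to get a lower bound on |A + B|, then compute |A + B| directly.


Cauchy-Davenport: |A + B| ≥ min(p, |A| + |B| - 1) for A, B nonempty in Z/pZ.
|A| = 4, |B| = 4, p = 29.
CD lower bound = min(29, 4 + 4 - 1) = min(29, 7) = 7.
Compute A + B mod 29 directly:
a = 0: 0+3=3, 0+10=10, 0+11=11, 0+18=18
a = 16: 16+3=19, 16+10=26, 16+11=27, 16+18=5
a = 19: 19+3=22, 19+10=0, 19+11=1, 19+18=8
a = 26: 26+3=0, 26+10=7, 26+11=8, 26+18=15
A + B = {0, 1, 3, 5, 7, 8, 10, 11, 15, 18, 19, 22, 26, 27}, so |A + B| = 14.
Verify: 14 ≥ 7? Yes ✓.

CD lower bound = 7, actual |A + B| = 14.


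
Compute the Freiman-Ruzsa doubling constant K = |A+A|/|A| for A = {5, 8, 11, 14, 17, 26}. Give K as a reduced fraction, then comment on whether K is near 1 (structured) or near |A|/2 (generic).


|A| = 6.
Compute A + A by enumerating all 36 pairs.
A + A = {10, 13, 16, 19, 22, 25, 28, 31, 34, 37, 40, 43, 52}, so |A + A| = 13.
K = |A + A| / |A| = 13/6 (already in lowest terms) ≈ 2.1667.
Reference: AP of size 6 gives K = 11/6 ≈ 1.8333; a fully generic set of size 6 gives K ≈ 3.5000.

|A| = 6, |A + A| = 13, K = 13/6.


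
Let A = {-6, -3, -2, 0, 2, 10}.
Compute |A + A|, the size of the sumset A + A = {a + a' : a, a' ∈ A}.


A + A = {a + a' : a, a' ∈ A}; |A| = 6.
General bounds: 2|A| - 1 ≤ |A + A| ≤ |A|(|A|+1)/2, i.e. 11 ≤ |A + A| ≤ 21.
Lower bound 2|A|-1 is attained iff A is an arithmetic progression.
Enumerate sums a + a' for a ≤ a' (symmetric, so this suffices):
a = -6: -6+-6=-12, -6+-3=-9, -6+-2=-8, -6+0=-6, -6+2=-4, -6+10=4
a = -3: -3+-3=-6, -3+-2=-5, -3+0=-3, -3+2=-1, -3+10=7
a = -2: -2+-2=-4, -2+0=-2, -2+2=0, -2+10=8
a = 0: 0+0=0, 0+2=2, 0+10=10
a = 2: 2+2=4, 2+10=12
a = 10: 10+10=20
Distinct sums: {-12, -9, -8, -6, -5, -4, -3, -2, -1, 0, 2, 4, 7, 8, 10, 12, 20}
|A + A| = 17

|A + A| = 17


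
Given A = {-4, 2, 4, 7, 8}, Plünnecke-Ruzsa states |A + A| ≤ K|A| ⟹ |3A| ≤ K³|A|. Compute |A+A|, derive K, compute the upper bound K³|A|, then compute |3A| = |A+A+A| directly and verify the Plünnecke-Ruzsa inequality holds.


|A| = 5.
Step 1: Compute A + A by enumerating all 25 pairs.
A + A = {-8, -2, 0, 3, 4, 6, 8, 9, 10, 11, 12, 14, 15, 16}, so |A + A| = 14.
Step 2: Doubling constant K = |A + A|/|A| = 14/5 = 14/5 ≈ 2.8000.
Step 3: Plünnecke-Ruzsa gives |3A| ≤ K³·|A| = (2.8000)³ · 5 ≈ 109.7600.
Step 4: Compute 3A = A + A + A directly by enumerating all triples (a,b,c) ∈ A³; |3A| = 26.
Step 5: Check 26 ≤ 109.7600? Yes ✓.

K = 14/5, Plünnecke-Ruzsa bound K³|A| ≈ 109.7600, |3A| = 26, inequality holds.


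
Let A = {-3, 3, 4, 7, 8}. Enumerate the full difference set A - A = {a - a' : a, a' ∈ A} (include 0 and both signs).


A - A = {a - a' : a, a' ∈ A}.
Compute a - a' for each ordered pair (a, a'):
a = -3: -3--3=0, -3-3=-6, -3-4=-7, -3-7=-10, -3-8=-11
a = 3: 3--3=6, 3-3=0, 3-4=-1, 3-7=-4, 3-8=-5
a = 4: 4--3=7, 4-3=1, 4-4=0, 4-7=-3, 4-8=-4
a = 7: 7--3=10, 7-3=4, 7-4=3, 7-7=0, 7-8=-1
a = 8: 8--3=11, 8-3=5, 8-4=4, 8-7=1, 8-8=0
Collecting distinct values (and noting 0 appears from a-a):
A - A = {-11, -10, -7, -6, -5, -4, -3, -1, 0, 1, 3, 4, 5, 6, 7, 10, 11}
|A - A| = 17

A - A = {-11, -10, -7, -6, -5, -4, -3, -1, 0, 1, 3, 4, 5, 6, 7, 10, 11}


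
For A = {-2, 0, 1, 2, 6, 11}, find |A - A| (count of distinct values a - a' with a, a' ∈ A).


A - A = {a - a' : a, a' ∈ A}; |A| = 6.
Bounds: 2|A|-1 ≤ |A - A| ≤ |A|² - |A| + 1, i.e. 11 ≤ |A - A| ≤ 31.
Note: 0 ∈ A - A always (from a - a). The set is symmetric: if d ∈ A - A then -d ∈ A - A.
Enumerate nonzero differences d = a - a' with a > a' (then include -d):
Positive differences: {1, 2, 3, 4, 5, 6, 8, 9, 10, 11, 13}
Full difference set: {0} ∪ (positive diffs) ∪ (negative diffs).
|A - A| = 1 + 2·11 = 23 (matches direct enumeration: 23).

|A - A| = 23


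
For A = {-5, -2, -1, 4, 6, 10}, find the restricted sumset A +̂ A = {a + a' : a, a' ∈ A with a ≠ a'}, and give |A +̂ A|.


Restricted sumset: A +̂ A = {a + a' : a ∈ A, a' ∈ A, a ≠ a'}.
Equivalently, take A + A and drop any sum 2a that is achievable ONLY as a + a for a ∈ A (i.e. sums representable only with equal summands).
Enumerate pairs (a, a') with a < a' (symmetric, so each unordered pair gives one sum; this covers all a ≠ a'):
  -5 + -2 = -7
  -5 + -1 = -6
  -5 + 4 = -1
  -5 + 6 = 1
  -5 + 10 = 5
  -2 + -1 = -3
  -2 + 4 = 2
  -2 + 6 = 4
  -2 + 10 = 8
  -1 + 4 = 3
  -1 + 6 = 5
  -1 + 10 = 9
  4 + 6 = 10
  4 + 10 = 14
  6 + 10 = 16
Collected distinct sums: {-7, -6, -3, -1, 1, 2, 3, 4, 5, 8, 9, 10, 14, 16}
|A +̂ A| = 14
(Reference bound: |A +̂ A| ≥ 2|A| - 3 for |A| ≥ 2, with |A| = 6 giving ≥ 9.)

|A +̂ A| = 14


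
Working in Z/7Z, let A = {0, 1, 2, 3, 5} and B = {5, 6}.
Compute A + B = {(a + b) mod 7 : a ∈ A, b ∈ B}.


Work in Z/7Z: reduce every sum a + b modulo 7.
Enumerate all 10 pairs:
a = 0: 0+5=5, 0+6=6
a = 1: 1+5=6, 1+6=0
a = 2: 2+5=0, 2+6=1
a = 3: 3+5=1, 3+6=2
a = 5: 5+5=3, 5+6=4
Distinct residues collected: {0, 1, 2, 3, 4, 5, 6}
|A + B| = 7 (out of 7 total residues).

A + B = {0, 1, 2, 3, 4, 5, 6}


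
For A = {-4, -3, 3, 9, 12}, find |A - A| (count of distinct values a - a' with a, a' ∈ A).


A - A = {a - a' : a, a' ∈ A}; |A| = 5.
Bounds: 2|A|-1 ≤ |A - A| ≤ |A|² - |A| + 1, i.e. 9 ≤ |A - A| ≤ 21.
Note: 0 ∈ A - A always (from a - a). The set is symmetric: if d ∈ A - A then -d ∈ A - A.
Enumerate nonzero differences d = a - a' with a > a' (then include -d):
Positive differences: {1, 3, 6, 7, 9, 12, 13, 15, 16}
Full difference set: {0} ∪ (positive diffs) ∪ (negative diffs).
|A - A| = 1 + 2·9 = 19 (matches direct enumeration: 19).

|A - A| = 19


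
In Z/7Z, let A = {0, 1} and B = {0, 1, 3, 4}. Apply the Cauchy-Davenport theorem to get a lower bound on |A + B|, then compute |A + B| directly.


Cauchy-Davenport: |A + B| ≥ min(p, |A| + |B| - 1) for A, B nonempty in Z/pZ.
|A| = 2, |B| = 4, p = 7.
CD lower bound = min(7, 2 + 4 - 1) = min(7, 5) = 5.
Compute A + B mod 7 directly:
a = 0: 0+0=0, 0+1=1, 0+3=3, 0+4=4
a = 1: 1+0=1, 1+1=2, 1+3=4, 1+4=5
A + B = {0, 1, 2, 3, 4, 5}, so |A + B| = 6.
Verify: 6 ≥ 5? Yes ✓.

CD lower bound = 5, actual |A + B| = 6.


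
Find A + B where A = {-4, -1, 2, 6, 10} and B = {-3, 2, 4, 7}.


A + B = {a + b : a ∈ A, b ∈ B}.
Enumerate all |A|·|B| = 5·4 = 20 pairs (a, b) and collect distinct sums.
a = -4: -4+-3=-7, -4+2=-2, -4+4=0, -4+7=3
a = -1: -1+-3=-4, -1+2=1, -1+4=3, -1+7=6
a = 2: 2+-3=-1, 2+2=4, 2+4=6, 2+7=9
a = 6: 6+-3=3, 6+2=8, 6+4=10, 6+7=13
a = 10: 10+-3=7, 10+2=12, 10+4=14, 10+7=17
Collecting distinct sums: A + B = {-7, -4, -2, -1, 0, 1, 3, 4, 6, 7, 8, 9, 10, 12, 13, 14, 17}
|A + B| = 17

A + B = {-7, -4, -2, -1, 0, 1, 3, 4, 6, 7, 8, 9, 10, 12, 13, 14, 17}


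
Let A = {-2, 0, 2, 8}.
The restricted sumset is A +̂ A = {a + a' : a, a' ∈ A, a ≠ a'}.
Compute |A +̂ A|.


Restricted sumset: A +̂ A = {a + a' : a ∈ A, a' ∈ A, a ≠ a'}.
Equivalently, take A + A and drop any sum 2a that is achievable ONLY as a + a for a ∈ A (i.e. sums representable only with equal summands).
Enumerate pairs (a, a') with a < a' (symmetric, so each unordered pair gives one sum; this covers all a ≠ a'):
  -2 + 0 = -2
  -2 + 2 = 0
  -2 + 8 = 6
  0 + 2 = 2
  0 + 8 = 8
  2 + 8 = 10
Collected distinct sums: {-2, 0, 2, 6, 8, 10}
|A +̂ A| = 6
(Reference bound: |A +̂ A| ≥ 2|A| - 3 for |A| ≥ 2, with |A| = 4 giving ≥ 5.)

|A +̂ A| = 6


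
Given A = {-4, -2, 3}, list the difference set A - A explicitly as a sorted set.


A - A = {a - a' : a, a' ∈ A}.
Compute a - a' for each ordered pair (a, a'):
a = -4: -4--4=0, -4--2=-2, -4-3=-7
a = -2: -2--4=2, -2--2=0, -2-3=-5
a = 3: 3--4=7, 3--2=5, 3-3=0
Collecting distinct values (and noting 0 appears from a-a):
A - A = {-7, -5, -2, 0, 2, 5, 7}
|A - A| = 7

A - A = {-7, -5, -2, 0, 2, 5, 7}


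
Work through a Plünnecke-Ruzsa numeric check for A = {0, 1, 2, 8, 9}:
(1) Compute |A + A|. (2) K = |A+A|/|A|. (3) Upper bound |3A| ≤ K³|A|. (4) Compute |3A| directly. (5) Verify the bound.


|A| = 5.
Step 1: Compute A + A by enumerating all 25 pairs.
A + A = {0, 1, 2, 3, 4, 8, 9, 10, 11, 16, 17, 18}, so |A + A| = 12.
Step 2: Doubling constant K = |A + A|/|A| = 12/5 = 12/5 ≈ 2.4000.
Step 3: Plünnecke-Ruzsa gives |3A| ≤ K³·|A| = (2.4000)³ · 5 ≈ 69.1200.
Step 4: Compute 3A = A + A + A directly by enumerating all triples (a,b,c) ∈ A³; |3A| = 22.
Step 5: Check 22 ≤ 69.1200? Yes ✓.

K = 12/5, Plünnecke-Ruzsa bound K³|A| ≈ 69.1200, |3A| = 22, inequality holds.


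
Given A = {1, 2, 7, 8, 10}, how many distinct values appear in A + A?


A + A = {a + a' : a, a' ∈ A}; |A| = 5.
General bounds: 2|A| - 1 ≤ |A + A| ≤ |A|(|A|+1)/2, i.e. 9 ≤ |A + A| ≤ 15.
Lower bound 2|A|-1 is attained iff A is an arithmetic progression.
Enumerate sums a + a' for a ≤ a' (symmetric, so this suffices):
a = 1: 1+1=2, 1+2=3, 1+7=8, 1+8=9, 1+10=11
a = 2: 2+2=4, 2+7=9, 2+8=10, 2+10=12
a = 7: 7+7=14, 7+8=15, 7+10=17
a = 8: 8+8=16, 8+10=18
a = 10: 10+10=20
Distinct sums: {2, 3, 4, 8, 9, 10, 11, 12, 14, 15, 16, 17, 18, 20}
|A + A| = 14

|A + A| = 14


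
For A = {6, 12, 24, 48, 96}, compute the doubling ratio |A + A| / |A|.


|A| = 5.
Compute A + A by enumerating all 25 pairs.
A + A = {12, 18, 24, 30, 36, 48, 54, 60, 72, 96, 102, 108, 120, 144, 192}, so |A + A| = 15.
K = |A + A| / |A| = 15/5 = 3/1 ≈ 3.0000.
Reference: AP of size 5 gives K = 9/5 ≈ 1.8000; a fully generic set of size 5 gives K ≈ 3.0000.

|A| = 5, |A + A| = 15, K = 15/5 = 3/1.


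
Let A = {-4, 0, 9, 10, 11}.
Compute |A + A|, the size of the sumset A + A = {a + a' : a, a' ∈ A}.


A + A = {a + a' : a, a' ∈ A}; |A| = 5.
General bounds: 2|A| - 1 ≤ |A + A| ≤ |A|(|A|+1)/2, i.e. 9 ≤ |A + A| ≤ 15.
Lower bound 2|A|-1 is attained iff A is an arithmetic progression.
Enumerate sums a + a' for a ≤ a' (symmetric, so this suffices):
a = -4: -4+-4=-8, -4+0=-4, -4+9=5, -4+10=6, -4+11=7
a = 0: 0+0=0, 0+9=9, 0+10=10, 0+11=11
a = 9: 9+9=18, 9+10=19, 9+11=20
a = 10: 10+10=20, 10+11=21
a = 11: 11+11=22
Distinct sums: {-8, -4, 0, 5, 6, 7, 9, 10, 11, 18, 19, 20, 21, 22}
|A + A| = 14

|A + A| = 14


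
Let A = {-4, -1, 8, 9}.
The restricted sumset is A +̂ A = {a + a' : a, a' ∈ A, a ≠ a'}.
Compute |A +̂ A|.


Restricted sumset: A +̂ A = {a + a' : a ∈ A, a' ∈ A, a ≠ a'}.
Equivalently, take A + A and drop any sum 2a that is achievable ONLY as a + a for a ∈ A (i.e. sums representable only with equal summands).
Enumerate pairs (a, a') with a < a' (symmetric, so each unordered pair gives one sum; this covers all a ≠ a'):
  -4 + -1 = -5
  -4 + 8 = 4
  -4 + 9 = 5
  -1 + 8 = 7
  -1 + 9 = 8
  8 + 9 = 17
Collected distinct sums: {-5, 4, 5, 7, 8, 17}
|A +̂ A| = 6
(Reference bound: |A +̂ A| ≥ 2|A| - 3 for |A| ≥ 2, with |A| = 4 giving ≥ 5.)

|A +̂ A| = 6


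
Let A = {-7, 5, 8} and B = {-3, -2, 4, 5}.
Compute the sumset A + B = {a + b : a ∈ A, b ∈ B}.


A + B = {a + b : a ∈ A, b ∈ B}.
Enumerate all |A|·|B| = 3·4 = 12 pairs (a, b) and collect distinct sums.
a = -7: -7+-3=-10, -7+-2=-9, -7+4=-3, -7+5=-2
a = 5: 5+-3=2, 5+-2=3, 5+4=9, 5+5=10
a = 8: 8+-3=5, 8+-2=6, 8+4=12, 8+5=13
Collecting distinct sums: A + B = {-10, -9, -3, -2, 2, 3, 5, 6, 9, 10, 12, 13}
|A + B| = 12

A + B = {-10, -9, -3, -2, 2, 3, 5, 6, 9, 10, 12, 13}


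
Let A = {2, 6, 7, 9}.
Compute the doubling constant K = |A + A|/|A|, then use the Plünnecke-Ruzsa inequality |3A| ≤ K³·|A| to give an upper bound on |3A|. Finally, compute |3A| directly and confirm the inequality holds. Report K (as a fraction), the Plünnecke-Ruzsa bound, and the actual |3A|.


|A| = 4.
Step 1: Compute A + A by enumerating all 16 pairs.
A + A = {4, 8, 9, 11, 12, 13, 14, 15, 16, 18}, so |A + A| = 10.
Step 2: Doubling constant K = |A + A|/|A| = 10/4 = 10/4 ≈ 2.5000.
Step 3: Plünnecke-Ruzsa gives |3A| ≤ K³·|A| = (2.5000)³ · 4 ≈ 62.5000.
Step 4: Compute 3A = A + A + A directly by enumerating all triples (a,b,c) ∈ A³; |3A| = 17.
Step 5: Check 17 ≤ 62.5000? Yes ✓.

K = 10/4, Plünnecke-Ruzsa bound K³|A| ≈ 62.5000, |3A| = 17, inequality holds.


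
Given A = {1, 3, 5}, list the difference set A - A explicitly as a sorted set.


A - A = {a - a' : a, a' ∈ A}.
Compute a - a' for each ordered pair (a, a'):
a = 1: 1-1=0, 1-3=-2, 1-5=-4
a = 3: 3-1=2, 3-3=0, 3-5=-2
a = 5: 5-1=4, 5-3=2, 5-5=0
Collecting distinct values (and noting 0 appears from a-a):
A - A = {-4, -2, 0, 2, 4}
|A - A| = 5

A - A = {-4, -2, 0, 2, 4}


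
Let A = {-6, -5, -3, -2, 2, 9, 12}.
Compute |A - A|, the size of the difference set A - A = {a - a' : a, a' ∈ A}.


A - A = {a - a' : a, a' ∈ A}; |A| = 7.
Bounds: 2|A|-1 ≤ |A - A| ≤ |A|² - |A| + 1, i.e. 13 ≤ |A - A| ≤ 43.
Note: 0 ∈ A - A always (from a - a). The set is symmetric: if d ∈ A - A then -d ∈ A - A.
Enumerate nonzero differences d = a - a' with a > a' (then include -d):
Positive differences: {1, 2, 3, 4, 5, 7, 8, 10, 11, 12, 14, 15, 17, 18}
Full difference set: {0} ∪ (positive diffs) ∪ (negative diffs).
|A - A| = 1 + 2·14 = 29 (matches direct enumeration: 29).

|A - A| = 29


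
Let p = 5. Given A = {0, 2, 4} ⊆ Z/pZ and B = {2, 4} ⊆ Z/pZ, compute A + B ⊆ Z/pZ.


Work in Z/5Z: reduce every sum a + b modulo 5.
Enumerate all 6 pairs:
a = 0: 0+2=2, 0+4=4
a = 2: 2+2=4, 2+4=1
a = 4: 4+2=1, 4+4=3
Distinct residues collected: {1, 2, 3, 4}
|A + B| = 4 (out of 5 total residues).

A + B = {1, 2, 3, 4}


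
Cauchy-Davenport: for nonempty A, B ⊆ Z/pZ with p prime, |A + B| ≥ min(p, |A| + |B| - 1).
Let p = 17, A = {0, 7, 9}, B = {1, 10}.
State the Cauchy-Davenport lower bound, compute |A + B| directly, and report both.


Cauchy-Davenport: |A + B| ≥ min(p, |A| + |B| - 1) for A, B nonempty in Z/pZ.
|A| = 3, |B| = 2, p = 17.
CD lower bound = min(17, 3 + 2 - 1) = min(17, 4) = 4.
Compute A + B mod 17 directly:
a = 0: 0+1=1, 0+10=10
a = 7: 7+1=8, 7+10=0
a = 9: 9+1=10, 9+10=2
A + B = {0, 1, 2, 8, 10}, so |A + B| = 5.
Verify: 5 ≥ 4? Yes ✓.

CD lower bound = 4, actual |A + B| = 5.


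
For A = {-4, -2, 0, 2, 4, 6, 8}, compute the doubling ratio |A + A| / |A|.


|A| = 7.
Compute A + A by enumerating all 49 pairs.
A + A = {-8, -6, -4, -2, 0, 2, 4, 6, 8, 10, 12, 14, 16}, so |A + A| = 13.
K = |A + A| / |A| = 13/7 (already in lowest terms) ≈ 1.8571.
Reference: AP of size 7 gives K = 13/7 ≈ 1.8571; a fully generic set of size 7 gives K ≈ 4.0000.

|A| = 7, |A + A| = 13, K = 13/7.


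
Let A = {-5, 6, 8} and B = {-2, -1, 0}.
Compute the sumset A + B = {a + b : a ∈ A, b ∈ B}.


A + B = {a + b : a ∈ A, b ∈ B}.
Enumerate all |A|·|B| = 3·3 = 9 pairs (a, b) and collect distinct sums.
a = -5: -5+-2=-7, -5+-1=-6, -5+0=-5
a = 6: 6+-2=4, 6+-1=5, 6+0=6
a = 8: 8+-2=6, 8+-1=7, 8+0=8
Collecting distinct sums: A + B = {-7, -6, -5, 4, 5, 6, 7, 8}
|A + B| = 8

A + B = {-7, -6, -5, 4, 5, 6, 7, 8}


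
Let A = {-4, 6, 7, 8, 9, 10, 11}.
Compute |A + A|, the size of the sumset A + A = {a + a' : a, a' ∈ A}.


A + A = {a + a' : a, a' ∈ A}; |A| = 7.
General bounds: 2|A| - 1 ≤ |A + A| ≤ |A|(|A|+1)/2, i.e. 13 ≤ |A + A| ≤ 28.
Lower bound 2|A|-1 is attained iff A is an arithmetic progression.
Enumerate sums a + a' for a ≤ a' (symmetric, so this suffices):
a = -4: -4+-4=-8, -4+6=2, -4+7=3, -4+8=4, -4+9=5, -4+10=6, -4+11=7
a = 6: 6+6=12, 6+7=13, 6+8=14, 6+9=15, 6+10=16, 6+11=17
a = 7: 7+7=14, 7+8=15, 7+9=16, 7+10=17, 7+11=18
a = 8: 8+8=16, 8+9=17, 8+10=18, 8+11=19
a = 9: 9+9=18, 9+10=19, 9+11=20
a = 10: 10+10=20, 10+11=21
a = 11: 11+11=22
Distinct sums: {-8, 2, 3, 4, 5, 6, 7, 12, 13, 14, 15, 16, 17, 18, 19, 20, 21, 22}
|A + A| = 18

|A + A| = 18


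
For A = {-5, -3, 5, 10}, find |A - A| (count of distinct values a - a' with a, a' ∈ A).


A - A = {a - a' : a, a' ∈ A}; |A| = 4.
Bounds: 2|A|-1 ≤ |A - A| ≤ |A|² - |A| + 1, i.e. 7 ≤ |A - A| ≤ 13.
Note: 0 ∈ A - A always (from a - a). The set is symmetric: if d ∈ A - A then -d ∈ A - A.
Enumerate nonzero differences d = a - a' with a > a' (then include -d):
Positive differences: {2, 5, 8, 10, 13, 15}
Full difference set: {0} ∪ (positive diffs) ∪ (negative diffs).
|A - A| = 1 + 2·6 = 13 (matches direct enumeration: 13).

|A - A| = 13


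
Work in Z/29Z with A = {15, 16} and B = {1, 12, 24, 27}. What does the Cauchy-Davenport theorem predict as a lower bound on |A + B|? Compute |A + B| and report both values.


Cauchy-Davenport: |A + B| ≥ min(p, |A| + |B| - 1) for A, B nonempty in Z/pZ.
|A| = 2, |B| = 4, p = 29.
CD lower bound = min(29, 2 + 4 - 1) = min(29, 5) = 5.
Compute A + B mod 29 directly:
a = 15: 15+1=16, 15+12=27, 15+24=10, 15+27=13
a = 16: 16+1=17, 16+12=28, 16+24=11, 16+27=14
A + B = {10, 11, 13, 14, 16, 17, 27, 28}, so |A + B| = 8.
Verify: 8 ≥ 5? Yes ✓.

CD lower bound = 5, actual |A + B| = 8.


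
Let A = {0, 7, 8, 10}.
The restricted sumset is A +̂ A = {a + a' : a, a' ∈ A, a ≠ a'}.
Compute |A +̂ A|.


Restricted sumset: A +̂ A = {a + a' : a ∈ A, a' ∈ A, a ≠ a'}.
Equivalently, take A + A and drop any sum 2a that is achievable ONLY as a + a for a ∈ A (i.e. sums representable only with equal summands).
Enumerate pairs (a, a') with a < a' (symmetric, so each unordered pair gives one sum; this covers all a ≠ a'):
  0 + 7 = 7
  0 + 8 = 8
  0 + 10 = 10
  7 + 8 = 15
  7 + 10 = 17
  8 + 10 = 18
Collected distinct sums: {7, 8, 10, 15, 17, 18}
|A +̂ A| = 6
(Reference bound: |A +̂ A| ≥ 2|A| - 3 for |A| ≥ 2, with |A| = 4 giving ≥ 5.)

|A +̂ A| = 6


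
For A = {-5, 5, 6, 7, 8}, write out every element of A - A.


A - A = {a - a' : a, a' ∈ A}.
Compute a - a' for each ordered pair (a, a'):
a = -5: -5--5=0, -5-5=-10, -5-6=-11, -5-7=-12, -5-8=-13
a = 5: 5--5=10, 5-5=0, 5-6=-1, 5-7=-2, 5-8=-3
a = 6: 6--5=11, 6-5=1, 6-6=0, 6-7=-1, 6-8=-2
a = 7: 7--5=12, 7-5=2, 7-6=1, 7-7=0, 7-8=-1
a = 8: 8--5=13, 8-5=3, 8-6=2, 8-7=1, 8-8=0
Collecting distinct values (and noting 0 appears from a-a):
A - A = {-13, -12, -11, -10, -3, -2, -1, 0, 1, 2, 3, 10, 11, 12, 13}
|A - A| = 15

A - A = {-13, -12, -11, -10, -3, -2, -1, 0, 1, 2, 3, 10, 11, 12, 13}


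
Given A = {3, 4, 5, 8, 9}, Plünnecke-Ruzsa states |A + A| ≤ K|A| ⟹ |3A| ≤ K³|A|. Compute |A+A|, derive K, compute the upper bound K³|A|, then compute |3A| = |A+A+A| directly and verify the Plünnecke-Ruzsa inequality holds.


|A| = 5.
Step 1: Compute A + A by enumerating all 25 pairs.
A + A = {6, 7, 8, 9, 10, 11, 12, 13, 14, 16, 17, 18}, so |A + A| = 12.
Step 2: Doubling constant K = |A + A|/|A| = 12/5 = 12/5 ≈ 2.4000.
Step 3: Plünnecke-Ruzsa gives |3A| ≤ K³·|A| = (2.4000)³ · 5 ≈ 69.1200.
Step 4: Compute 3A = A + A + A directly by enumerating all triples (a,b,c) ∈ A³; |3A| = 19.
Step 5: Check 19 ≤ 69.1200? Yes ✓.

K = 12/5, Plünnecke-Ruzsa bound K³|A| ≈ 69.1200, |3A| = 19, inequality holds.
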